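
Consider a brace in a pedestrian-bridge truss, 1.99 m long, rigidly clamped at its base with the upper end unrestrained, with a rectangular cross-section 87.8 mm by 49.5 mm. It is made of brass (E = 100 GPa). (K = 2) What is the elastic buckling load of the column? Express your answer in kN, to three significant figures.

P_cr ≈ 55.3 kN

Buckling occurs about the weak axis: I_min = h·b³/12 with b = 49.5 mm (the shorter side).
I_min = 87.8×49.5³/12 = 8.874×10^5 mm⁴
I = 8.874×10^5 mm⁴ = 8.874×10^-7 m⁴
Effective length L_e = K·L = 2 × 1.99 = 3.980 m
P_cr = π²EI / L_e² = π² × 100×10⁹ × 8.874×10^-7 / 3.980² = 5.529×10^4 N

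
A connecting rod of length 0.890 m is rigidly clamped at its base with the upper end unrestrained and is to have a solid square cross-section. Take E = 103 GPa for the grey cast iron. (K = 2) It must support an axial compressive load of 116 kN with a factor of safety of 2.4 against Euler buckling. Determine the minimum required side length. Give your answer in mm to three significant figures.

a ≈ 56.8 mm

Required P_cr = n·P = 2.4 × 116 = 278.4 kN
L_e = K·L = 2 × 0.890 = 1.780 m
Required I = P_cr·L_e²/(π²E) = 2.784×10^5 × 1.780² / (π² × 1.03×10^11) = 8.677×10^-7 m⁴
I_req = 8.677×10^5 mm⁴
Solid square: I = a⁴/12  ⇒  a = (12I)^(1/4) = (12×8.677×10^5)^(1/4) = 56.8 mm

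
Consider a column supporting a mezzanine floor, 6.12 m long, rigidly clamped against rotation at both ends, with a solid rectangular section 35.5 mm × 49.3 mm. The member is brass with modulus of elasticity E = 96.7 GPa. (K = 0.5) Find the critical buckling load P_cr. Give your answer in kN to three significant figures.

P_cr ≈ 18.7 kN

Buckling occurs about the weak axis: I_min = h·b³/12 with b = 35.5 mm (the shorter side).
I_min = 49.3×35.5³/12 = 1.838×10^5 mm⁴
I = 1.838×10^5 mm⁴ = 1.838×10^-7 m⁴
Effective length L_e = K·L = 0.5 × 6.12 = 3.060 m
P_cr = π²EI / L_e² = π² × 96.7×10⁹ × 1.838×10^-7 / 3.060² = 1.873×10^4 N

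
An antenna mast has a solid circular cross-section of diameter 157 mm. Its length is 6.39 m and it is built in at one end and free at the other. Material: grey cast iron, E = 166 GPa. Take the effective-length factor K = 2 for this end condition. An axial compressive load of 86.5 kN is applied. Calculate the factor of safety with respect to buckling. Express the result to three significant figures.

n ≈ 3.46

I = πd⁴/64 = π×157⁴/64 = 2.982×10^7 mm⁴
I = 2.982×10^7 mm⁴ = 2.982×10^-5 m⁴
Effective length L_e = K·L = 2 × 6.39 = 12.78 m
P_cr = π²EI / L_e² = π² × 166×10⁹ × 2.982×10^-5 / 12.78² = 2.992×10^5 N
Factor of safety n = P_cr / P = 299.17 / 86.5 = 3.46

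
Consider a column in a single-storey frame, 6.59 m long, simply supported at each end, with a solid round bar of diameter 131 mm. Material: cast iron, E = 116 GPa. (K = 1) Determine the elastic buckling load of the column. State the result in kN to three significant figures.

P_cr ≈ 381 kN

I = πd⁴/64 = π×131⁴/64 = 1.446×10^7 mm⁴
I = 1.446×10^7 mm⁴ = 1.446×10^-5 m⁴
Effective length L_e = K·L = 1 × 6.59 = 6.590 m
P_cr = π²EI / L_e² = π² × 116×10⁹ × 1.446×10^-5 / 6.590² = 3.811×10^5 N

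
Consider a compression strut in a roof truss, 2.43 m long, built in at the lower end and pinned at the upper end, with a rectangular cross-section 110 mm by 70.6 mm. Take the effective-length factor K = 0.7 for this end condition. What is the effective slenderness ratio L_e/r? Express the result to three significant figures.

λ ≈ 83.5

Buckling occurs about the weak axis: I_min = h·b³/12 with b = 70.6 mm (the shorter side).
I_min = 110×70.6³/12 = 3.226×10^6 mm⁴
A = 7.766×10^3 mm²;  r_min = √(I/A) = √(3.226×10^6/7.766×10^3) = 20.38 mm
L_e = K·L = 0.7 × 2.43 m = 1.701 m = 1701.0 mm
λ = L_e / r_min = 1701.0 / 20.38 = 83.5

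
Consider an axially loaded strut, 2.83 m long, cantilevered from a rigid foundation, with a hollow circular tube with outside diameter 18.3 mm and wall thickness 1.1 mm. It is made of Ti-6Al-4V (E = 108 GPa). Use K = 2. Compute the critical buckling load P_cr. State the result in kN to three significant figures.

Inner diameter d_i = 18.3 − 2×1.1 = 16.10 mm
I = π(d_o⁴ − d_i⁴)/64 = π(18.3⁴ − 16.10⁴)/64 = 2.207×10^3 mm⁴
I = 2.207×10^3 mm⁴ = 2.207×10^-9 m⁴
Effective length L_e = K·L = 2 × 2.83 = 5.660 m
P_cr = π²EI / L_e² = π² × 108×10⁹ × 2.207×10^-9 / 5.660² = 73.43 N

P_cr ≈ 0.0734 kN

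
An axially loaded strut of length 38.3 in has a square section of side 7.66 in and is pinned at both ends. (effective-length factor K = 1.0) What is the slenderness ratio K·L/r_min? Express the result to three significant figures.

I = a⁴/12 = 7.66⁴/12 = 286.9 in⁴
A = 58.68 in²;  r_min = √(I/A) = √(286.9/58.68) = 2.211 in
L_e = K·L = 1 × 38.3 = 38.30 in
λ = L_e / r_min = 38.300 / 2.211 = 17.3

λ ≈ 17.3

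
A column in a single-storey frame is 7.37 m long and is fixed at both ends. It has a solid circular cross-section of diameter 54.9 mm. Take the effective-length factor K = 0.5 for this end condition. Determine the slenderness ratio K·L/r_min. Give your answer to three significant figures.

λ ≈ 268

For a solid circle r = d/4 = 54.9/4 = 13.72 mm
L_e = K·L = 0.5 × 7.37 m = 3.685 m = 3685.0 mm
λ = L_e / r_min = 3685.0 / 13.72 = 268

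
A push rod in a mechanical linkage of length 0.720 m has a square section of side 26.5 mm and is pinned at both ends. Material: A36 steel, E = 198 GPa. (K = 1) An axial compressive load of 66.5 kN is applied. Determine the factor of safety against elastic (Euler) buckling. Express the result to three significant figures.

n ≈ 2.33

I = a⁴/12 = 26.5⁴/12 = 4.110×10^4 mm⁴
I = 4.110×10^4 mm⁴ = 4.110×10^-8 m⁴
Effective length L_e = K·L = 1 × 0.720 = 0.7200 m
P_cr = π²EI / L_e² = π² × 198×10⁹ × 4.110×10^-8 / 0.7200² = 1.549×10^5 N
Factor of safety n = P_cr / P = 154.92 / 66.5 = 2.33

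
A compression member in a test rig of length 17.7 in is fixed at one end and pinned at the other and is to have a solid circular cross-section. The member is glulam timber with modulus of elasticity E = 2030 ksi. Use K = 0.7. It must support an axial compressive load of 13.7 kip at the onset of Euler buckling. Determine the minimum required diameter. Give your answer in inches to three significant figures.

d ≈ 1.21 in

L_e = K·L = 0.7 × 17.7 = 12.39 in
Required I = P_cr·L_e²/(π²E) = 1.370×10^4 × 12.39² / (π² × 2.03×10^6) = 0.1050 in⁴
Solid circle: I = πd⁴/64  ⇒  d = (64I/π)^(1/4) = (64×0.1050/π)^(1/4) = 1.21 in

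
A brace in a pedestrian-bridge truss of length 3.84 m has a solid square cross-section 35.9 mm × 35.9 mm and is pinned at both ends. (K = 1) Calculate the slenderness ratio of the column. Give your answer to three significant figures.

For a square r = a/√12 = 35.9/√12 = 10.36 mm
L_e = K·L = 1 × 3.84 m = 3.840 m = 3840.0 mm
λ = L_e / r_min = 3840.0 / 10.36 = 371

λ ≈ 371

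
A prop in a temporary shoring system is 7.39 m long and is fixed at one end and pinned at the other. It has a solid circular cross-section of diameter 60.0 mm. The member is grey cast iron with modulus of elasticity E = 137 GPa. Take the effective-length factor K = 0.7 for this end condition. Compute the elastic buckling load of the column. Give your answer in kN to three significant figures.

P_cr ≈ 32.1 kN

I = πd⁴/64 = π×60.0⁴/64 = 6.362×10^5 mm⁴
I = 6.362×10^5 mm⁴ = 6.362×10^-7 m⁴
Effective length L_e = K·L = 0.7 × 7.39 = 5.173 m
P_cr = π²EI / L_e² = π² × 137×10⁹ × 6.362×10^-7 / 5.173² = 3.214×10^4 N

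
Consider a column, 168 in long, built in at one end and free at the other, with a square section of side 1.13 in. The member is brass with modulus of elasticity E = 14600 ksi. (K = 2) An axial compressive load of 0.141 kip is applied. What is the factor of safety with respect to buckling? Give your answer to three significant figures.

I = a⁴/12 = 1.13⁴/12 = 0.1359 in⁴
Effective length L_e = K·L = 2 × 168 = 336.0 in
P_cr = π²EI / L_e² = π² × 14600×10³ × 0.1359 / 336.0² = 173.4 lb
Factor of safety n = P_cr / P = 0.17342 / 0.141 = 1.23

n ≈ 1.23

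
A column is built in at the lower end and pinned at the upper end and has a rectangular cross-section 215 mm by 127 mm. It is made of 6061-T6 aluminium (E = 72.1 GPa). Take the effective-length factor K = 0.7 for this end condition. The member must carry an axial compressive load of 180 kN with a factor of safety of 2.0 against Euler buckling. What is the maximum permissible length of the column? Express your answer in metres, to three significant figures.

Buckling occurs about the weak axis: I_min = h·b³/12 with b = 127 mm (the shorter side).
I_min = 215×127³/12 = 3.670×10^7 mm⁴
I = 3.670×10^-5 m⁴
Required critical load P_cr = n·P = 2.0 × 180 = 360.0 kN = 3.600×10^5 N
From P_cr = π²EI/(K·L)²:  L = (1/K)·√(π²EI/P_cr) = (1/0.7)·√(π²×7.21×10^10×3.670×10^-5/3.600×10^5)
L = 12.2 m

L_max ≈ 12.2 m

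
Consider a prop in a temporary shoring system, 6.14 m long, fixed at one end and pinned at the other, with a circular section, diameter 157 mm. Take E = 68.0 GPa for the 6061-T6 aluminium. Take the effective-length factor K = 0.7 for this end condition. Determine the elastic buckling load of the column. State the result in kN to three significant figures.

I = πd⁴/64 = π×157⁴/64 = 2.982×10^7 mm⁴
I = 2.982×10^7 mm⁴ = 2.982×10^-5 m⁴
Effective length L_e = K·L = 0.7 × 6.14 = 4.298 m
P_cr = π²EI / L_e² = π² × 68.0×10⁹ × 2.982×10^-5 / 4.298² = 1.084×10^6 N

P_cr ≈ 1080 kN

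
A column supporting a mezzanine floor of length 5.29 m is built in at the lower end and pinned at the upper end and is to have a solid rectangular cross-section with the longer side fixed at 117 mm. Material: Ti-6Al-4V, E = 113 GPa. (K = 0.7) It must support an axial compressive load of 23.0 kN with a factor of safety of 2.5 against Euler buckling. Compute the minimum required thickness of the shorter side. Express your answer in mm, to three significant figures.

b ≈ 41.7 mm

Required P_cr = n·P = 2.5 × 23.0 = 57.50 kN
L_e = K·L = 0.7 × 5.29 = 3.703 m
Required I = P_cr·L_e²/(π²E) = 5.750×10^4 × 3.703² / (π² × 1.13×10^11) = 7.070×10^-7 m⁴
I_req = 7.070×10^5 mm⁴
Rectangle, weak axis: I_min = h·b³/12 with h = 117 mm fixed  ⇒  b = (12I/h)^(1/3) = 41.7 mm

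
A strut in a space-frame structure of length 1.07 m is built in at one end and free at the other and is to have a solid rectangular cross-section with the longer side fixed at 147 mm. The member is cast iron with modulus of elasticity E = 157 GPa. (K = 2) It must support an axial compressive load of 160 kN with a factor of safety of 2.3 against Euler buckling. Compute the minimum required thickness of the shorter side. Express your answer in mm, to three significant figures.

b ≈ 44.6 mm

Required P_cr = n·P = 2.3 × 160 = 368.0 kN
L_e = K·L = 2 × 1.07 = 2.140 m
Required I = P_cr·L_e²/(π²E) = 3.680×10^5 × 2.140² / (π² × 1.57×10^11) = 1.088×10^-6 m⁴
I_req = 1.088×10^6 mm⁴
Rectangle, weak axis: I_min = h·b³/12 with h = 147 mm fixed  ⇒  b = (12I/h)^(1/3) = 44.6 mm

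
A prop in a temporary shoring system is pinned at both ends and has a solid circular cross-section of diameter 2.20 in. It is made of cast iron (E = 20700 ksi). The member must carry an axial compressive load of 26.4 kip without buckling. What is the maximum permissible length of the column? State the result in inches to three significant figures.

I = πd⁴/64 = π×2.20⁴/64 = 1.150 in⁴
At the buckling limit P_cr = P = 2.640×10^4 lb
From P_cr = π²EI/(K·L)²:  L = (1/K)·√(π²EI/P_cr) = (1/1)·√(π²×2.07×10^7×1.150/2.640×10^4)
L = 94.3 in

L_max ≈ 94.3 in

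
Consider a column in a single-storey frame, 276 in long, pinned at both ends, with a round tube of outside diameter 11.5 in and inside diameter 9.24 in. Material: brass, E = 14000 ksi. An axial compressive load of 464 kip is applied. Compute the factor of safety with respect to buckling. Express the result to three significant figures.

d_o = 11.5 in, d_i = 9.24 in
I = π(d_o⁴ − d_i⁴)/64 = π(11.5⁴ − 9.240⁴)/64 = 500.7 in⁴
Effective length L_e = K·L = 1 × 276 = 276.0 in
P_cr = π²EI / L_e² = π² × 14000×10³ × 500.7 / 276.0² = 9.083×10^5 lb
Factor of safety n = P_cr / P = 908.26 / 464 = 1.96

n ≈ 1.96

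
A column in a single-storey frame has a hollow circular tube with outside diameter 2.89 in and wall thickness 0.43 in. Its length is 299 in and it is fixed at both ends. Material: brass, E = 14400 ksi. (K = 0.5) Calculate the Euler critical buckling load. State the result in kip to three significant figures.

Inner diameter d_i = 2.89 − 2×0.43 = 2.030 in
I = π(d_o⁴ − d_i⁴)/64 = π(2.89⁴ − 2.030⁴)/64 = 2.591 in⁴
Effective length L_e = K·L = 0.5 × 299 = 149.5 in
P_cr = π²EI / L_e² = π² × 14400×10³ × 2.591 / 149.5² = 1.647×10^4 lb

P_cr ≈ 16.5 kip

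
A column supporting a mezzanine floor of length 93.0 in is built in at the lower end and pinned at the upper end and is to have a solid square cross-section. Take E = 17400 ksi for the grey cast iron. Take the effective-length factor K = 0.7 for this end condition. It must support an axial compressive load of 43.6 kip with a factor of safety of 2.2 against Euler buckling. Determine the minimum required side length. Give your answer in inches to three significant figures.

Required P_cr = n·P = 2.2 × 43.6 = 95.92 kip
L_e = K·L = 0.7 × 93.0 = 65.10 in
Required I = P_cr·L_e²/(π²E) = 9.592×10^4 × 65.10² / (π² × 1.74×10^7) = 2.367 in⁴
Solid square: I = a⁴/12  ⇒  a = (12I)^(1/4) = (12×2.367)^(1/4) = 2.31 in

a ≈ 2.31 in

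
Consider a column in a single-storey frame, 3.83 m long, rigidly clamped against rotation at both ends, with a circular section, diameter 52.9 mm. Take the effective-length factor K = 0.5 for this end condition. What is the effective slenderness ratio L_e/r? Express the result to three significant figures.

I = πd⁴/64 = π×52.9⁴/64 = 3.844×10^5 mm⁴
A = 2.198×10^3 mm²;  r_min = √(I/A) = √(3.844×10^5/2.198×10^3) = 13.22 mm
L_e = K·L = 0.5 × 3.83 m = 1.915 m = 1915.0 mm
λ = L_e / r_min = 1915.0 / 13.22 = 145

λ ≈ 145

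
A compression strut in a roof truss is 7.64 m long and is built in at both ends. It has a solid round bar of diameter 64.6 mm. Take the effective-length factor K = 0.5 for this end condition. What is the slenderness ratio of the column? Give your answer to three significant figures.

For a solid circle r = d/4 = 64.6/4 = 16.15 mm
L_e = K·L = 0.5 × 7.64 m = 3.820 m = 3820.0 mm
λ = L_e / r_min = 3820.0 / 16.15 = 237

λ ≈ 237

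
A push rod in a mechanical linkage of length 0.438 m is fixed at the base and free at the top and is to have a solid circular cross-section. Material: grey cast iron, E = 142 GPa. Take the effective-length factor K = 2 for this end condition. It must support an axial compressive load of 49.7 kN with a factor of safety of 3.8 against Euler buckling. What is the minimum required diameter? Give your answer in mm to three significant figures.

d ≈ 38.1 mm

Required P_cr = n·P = 3.8 × 49.7 = 188.9 kN
L_e = K·L = 2 × 0.438 = 0.8760 m
Required I = P_cr·L_e²/(π²E) = 1.889×10^5 × 0.8760² / (π² × 1.42×10^11) = 1.034×10^-7 m⁴
I_req = 1.034×10^5 mm⁴
Solid circle: I = πd⁴/64  ⇒  d = (64I/π)^(1/4) = (64×1.034×10^5/π)^(1/4) = 38.1 mm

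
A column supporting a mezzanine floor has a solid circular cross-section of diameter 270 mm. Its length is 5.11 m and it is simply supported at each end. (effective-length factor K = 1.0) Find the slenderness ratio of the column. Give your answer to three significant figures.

λ ≈ 75.7

For a solid circle r = d/4 = 270/4 = 67.50 mm
L_e = K·L = 1 × 5.11 m = 5.110 m = 5110.0 mm
λ = L_e / r_min = 5110.0 / 67.50 = 75.7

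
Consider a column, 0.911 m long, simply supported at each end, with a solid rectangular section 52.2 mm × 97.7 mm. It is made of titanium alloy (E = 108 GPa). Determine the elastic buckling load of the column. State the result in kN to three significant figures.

P_cr ≈ 1490 kN

Buckling occurs about the weak axis: I_min = h·b³/12 with b = 52.2 mm (the shorter side).
I_min = 97.7×52.2³/12 = 1.158×10^6 mm⁴
I = 1.158×10^6 mm⁴ = 1.158×10^-6 m⁴
Effective length L_e = K·L = 1 × 0.911 = 0.9110 m
P_cr = π²EI / L_e² = π² × 108×10⁹ × 1.158×10^-6 / 0.9110² = 1.487×10^6 N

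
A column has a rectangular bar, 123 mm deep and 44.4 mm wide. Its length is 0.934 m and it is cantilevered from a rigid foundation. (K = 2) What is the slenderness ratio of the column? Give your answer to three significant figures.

Buckling occurs about the weak axis: I_min = h·b³/12 with b = 44.4 mm (the shorter side).
I_min = 123×44.4³/12 = 8.972×10^5 mm⁴
A = 5.461×10^3 mm²;  r_min = √(I/A) = √(8.972×10^5/5.461×10^3) = 12.82 mm
L_e = K·L = 2 × 0.934 m = 1.868 m = 1868.0 mm
λ = L_e / r_min = 1868.0 / 12.82 = 146

λ ≈ 146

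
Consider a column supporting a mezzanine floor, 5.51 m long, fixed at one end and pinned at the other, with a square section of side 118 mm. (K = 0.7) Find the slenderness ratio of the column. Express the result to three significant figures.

For a square r = a/√12 = 118/√12 = 34.06 mm
L_e = K·L = 0.7 × 5.51 m = 3.857 m = 3857.0 mm
λ = L_e / r_min = 3857.0 / 34.06 = 113

λ ≈ 113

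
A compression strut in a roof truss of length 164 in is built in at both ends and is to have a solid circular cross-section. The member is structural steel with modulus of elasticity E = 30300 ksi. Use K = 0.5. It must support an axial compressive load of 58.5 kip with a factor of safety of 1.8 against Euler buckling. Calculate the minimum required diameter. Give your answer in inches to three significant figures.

d ≈ 2.64 in

Required P_cr = n·P = 1.8 × 58.5 = 105.3 kip
L_e = K·L = 0.5 × 164 = 82.00 in
Required I = P_cr·L_e²/(π²E) = 1.053×10^5 × 82.00² / (π² × 3.03×10^7) = 2.368 in⁴
Solid circle: I = πd⁴/64  ⇒  d = (64I/π)^(1/4) = (64×2.368/π)^(1/4) = 2.64 in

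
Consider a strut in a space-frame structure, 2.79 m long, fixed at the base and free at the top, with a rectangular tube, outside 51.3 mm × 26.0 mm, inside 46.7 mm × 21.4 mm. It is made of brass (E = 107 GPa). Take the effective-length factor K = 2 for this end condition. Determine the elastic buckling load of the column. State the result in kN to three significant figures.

Weak-axis I_min = (h_o·b_o³ − h_i·b_i³)/12 with b_o = 26.0, b_i = 21.40 mm (shorter outer/inner sides).
I_min = (51.3×26.0³ − 46.70×21.40³)/12 = 3.700×10^4 mm⁴
I = 3.700×10^4 mm⁴ = 3.700×10^-8 m⁴
Effective length L_e = K·L = 2 × 2.79 = 5.580 m
P_cr = π²EI / L_e² = π² × 107×10⁹ × 3.700×10^-8 / 5.580² = 1.255×10^3 N

P_cr ≈ 1.25 kN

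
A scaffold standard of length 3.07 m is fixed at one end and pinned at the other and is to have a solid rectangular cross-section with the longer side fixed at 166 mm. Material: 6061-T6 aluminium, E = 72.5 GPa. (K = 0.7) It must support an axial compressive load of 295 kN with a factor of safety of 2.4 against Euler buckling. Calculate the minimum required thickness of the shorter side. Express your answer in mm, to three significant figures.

Required P_cr = n·P = 2.4 × 295 = 708.0 kN
L_e = K·L = 0.7 × 3.07 = 2.149 m
Required I = P_cr·L_e²/(π²E) = 7.080×10^5 × 2.149² / (π² × 7.25×10^10) = 4.569×10^-6 m⁴
I_req = 4.569×10^6 mm⁴
Rectangle, weak axis: I_min = h·b³/12 with h = 166 mm fixed  ⇒  b = (12I/h)^(1/3) = 69.1 mm

b ≈ 69.1 mm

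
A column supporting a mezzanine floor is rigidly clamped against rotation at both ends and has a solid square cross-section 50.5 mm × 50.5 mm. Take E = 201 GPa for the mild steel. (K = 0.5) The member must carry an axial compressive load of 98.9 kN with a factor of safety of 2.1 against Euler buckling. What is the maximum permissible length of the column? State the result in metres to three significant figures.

I = a⁴/12 = 50.5⁴/12 = 5.420×10^5 mm⁴
I = 5.420×10^-7 m⁴
Required critical load P_cr = n·P = 2.1 × 98.9 = 207.7 kN = 2.077×10^5 N
From P_cr = π²EI/(K·L)²:  L = (1/K)·√(π²EI/P_cr) = (1/0.5)·√(π²×2.01×10^11×5.420×10^-7/2.077×10^5)
L = 4.55 m

L_max ≈ 4.55 m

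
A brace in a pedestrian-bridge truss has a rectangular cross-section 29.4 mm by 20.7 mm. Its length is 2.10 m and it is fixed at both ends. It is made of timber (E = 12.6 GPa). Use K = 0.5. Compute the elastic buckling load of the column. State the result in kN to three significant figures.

P_cr ≈ 2.45 kN

Buckling occurs about the weak axis: I_min = h·b³/12 with b = 20.7 mm (the shorter side).
I_min = 29.4×20.7³/12 = 2.173×10^4 mm⁴
I = 2.173×10^4 mm⁴ = 2.173×10^-8 m⁴
Effective length L_e = K·L = 0.5 × 2.10 = 1.050 m
P_cr = π²EI / L_e² = π² × 12.6×10⁹ × 2.173×10^-8 / 1.050² = 2.451×10^3 N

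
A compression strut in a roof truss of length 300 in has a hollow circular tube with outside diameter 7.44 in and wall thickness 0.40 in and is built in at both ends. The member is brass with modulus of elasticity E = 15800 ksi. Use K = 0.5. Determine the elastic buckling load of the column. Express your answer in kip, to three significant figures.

Inner diameter d_i = 7.44 − 2×0.40 = 6.640 in
I = π(d_o⁴ − d_i⁴)/64 = π(7.44⁴ − 6.640⁴)/64 = 54.98 in⁴
Effective length L_e = K·L = 0.5 × 300 = 150.0 in
P_cr = π²EI / L_e² = π² × 15800×10³ × 54.98 / 150.0² = 3.811×10^5 lb

P_cr ≈ 381 kip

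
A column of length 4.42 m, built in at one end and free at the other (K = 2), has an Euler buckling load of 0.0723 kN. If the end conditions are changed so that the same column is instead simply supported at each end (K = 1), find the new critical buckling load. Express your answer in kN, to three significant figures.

P_cr ∝ 1/K², so P_cr,new = P_cr,old × (K_old/K_new)² = 0.0723 × (2/1)²
= 0.0723 × 4.000 = 0.289 kN

P_cr ≈ 0.289 kN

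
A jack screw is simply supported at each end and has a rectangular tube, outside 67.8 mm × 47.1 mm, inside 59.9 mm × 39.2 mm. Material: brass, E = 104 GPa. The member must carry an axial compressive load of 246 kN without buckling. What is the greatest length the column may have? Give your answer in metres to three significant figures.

Weak-axis I_min = (h_o·b_o³ − h_i·b_i³)/12 with b_o = 47.1, b_i = 39.20 mm (shorter outer/inner sides).
I_min = (67.8×47.1³ − 59.90×39.20³)/12 = 2.897×10^5 mm⁴
I = 2.897×10^-7 m⁴
At the buckling limit P_cr = P = 2.460×10^5 N
From P_cr = π²EI/(K·L)²:  L = (1/K)·√(π²EI/P_cr) = (1/1)·√(π²×1.04×10^11×2.897×10^-7/2.460×10^5)
L = 1.10 m

L_max ≈ 1.10 m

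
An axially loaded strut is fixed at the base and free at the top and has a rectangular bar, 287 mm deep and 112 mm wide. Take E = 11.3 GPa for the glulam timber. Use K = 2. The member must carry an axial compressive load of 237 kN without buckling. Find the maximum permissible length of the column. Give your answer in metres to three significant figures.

L_max ≈ 1.99 m

Buckling occurs about the weak axis: I_min = h·b³/12 with b = 112 mm (the shorter side).
I_min = 287×112³/12 = 3.360×10^7 mm⁴
I = 3.360×10^-5 m⁴
At the buckling limit P_cr = P = 2.370×10^5 N
From P_cr = π²EI/(K·L)²:  L = (1/K)·√(π²EI/P_cr) = (1/2)·√(π²×1.13×10^10×3.360×10^-5/2.370×10^5)
L = 1.99 m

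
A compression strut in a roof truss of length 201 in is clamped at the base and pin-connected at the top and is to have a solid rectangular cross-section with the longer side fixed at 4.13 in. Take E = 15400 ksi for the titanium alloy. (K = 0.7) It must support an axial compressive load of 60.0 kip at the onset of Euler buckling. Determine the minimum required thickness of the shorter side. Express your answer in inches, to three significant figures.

L_e = K·L = 0.7 × 201 = 140.7 in
Required I = P_cr·L_e²/(π²E) = 6.000×10^4 × 140.7² / (π² × 1.54×10^7) = 7.815 in⁴
Rectangle, weak axis: I_min = h·b³/12 with h = 4.13 in fixed  ⇒  b = (12I/h)^(1/3) = 2.83 in

b ≈ 2.83 in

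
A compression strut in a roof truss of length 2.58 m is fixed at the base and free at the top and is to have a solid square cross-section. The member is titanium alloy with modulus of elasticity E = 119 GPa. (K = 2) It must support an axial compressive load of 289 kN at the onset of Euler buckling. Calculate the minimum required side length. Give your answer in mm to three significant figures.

L_e = K·L = 2 × 2.58 = 5.160 m
Required I = P_cr·L_e²/(π²E) = 2.890×10^5 × 5.160² / (π² × 1.19×10^11) = 6.552×10^-6 m⁴
I_req = 6.552×10^6 mm⁴
Solid square: I = a⁴/12  ⇒  a = (12I)^(1/4) = (12×6.552×10^6)^(1/4) = 94.2 mm

a ≈ 94.2 mm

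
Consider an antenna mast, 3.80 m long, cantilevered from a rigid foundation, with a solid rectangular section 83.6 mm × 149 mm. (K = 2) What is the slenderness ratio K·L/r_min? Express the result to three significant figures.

For a rectangle r_min = b/√12 = 83.6/√12 = 24.13 mm
L_e = K·L = 2 × 3.80 m = 7.600 m = 7600.0 mm
λ = L_e / r_min = 7600.0 / 24.13 = 315

λ ≈ 315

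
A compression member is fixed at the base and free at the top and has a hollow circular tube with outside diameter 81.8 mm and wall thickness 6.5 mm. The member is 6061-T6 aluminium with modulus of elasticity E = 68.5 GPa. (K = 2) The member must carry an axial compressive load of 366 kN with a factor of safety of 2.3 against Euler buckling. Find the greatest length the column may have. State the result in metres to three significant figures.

L_max ≈ 0.470 m

Inner diameter d_i = 81.8 − 2×6.5 = 68.80 mm
I = π(d_o⁴ − d_i⁴)/64 = π(81.8⁴ − 68.80⁴)/64 = 1.098×10^6 mm⁴
I = 1.098×10^-6 m⁴
Required critical load P_cr = n·P = 2.3 × 366 = 841.8 kN = 8.418×10^5 N
From P_cr = π²EI/(K·L)²:  L = (1/K)·√(π²EI/P_cr) = (1/2)·√(π²×6.85×10^10×1.098×10^-6/8.418×10^5)
L = 0.470 m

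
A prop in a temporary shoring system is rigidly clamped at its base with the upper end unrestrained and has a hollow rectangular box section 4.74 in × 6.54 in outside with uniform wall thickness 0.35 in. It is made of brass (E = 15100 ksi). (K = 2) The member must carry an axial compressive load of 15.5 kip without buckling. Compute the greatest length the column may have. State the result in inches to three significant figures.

Inner dimensions: h_i = 6.54 − 2×0.35 = 5.840 in, b_i = 4.74 − 2×0.35 = 4.040 in
Weak-axis I_min = (h_o·b_o³ − h_i·b_i³)/12 with b_o = 4.74, b_i = 4.040 in (shorter outer/inner sides).
I_min = (6.54×4.74³ − 5.840×4.040³)/12 = 25.95 in⁴
At the buckling limit P_cr = P = 1.550×10^4 lb
From P_cr = π²EI/(K·L)²:  L = (1/K)·√(π²EI/P_cr) = (1/2)·√(π²×1.51×10^7×25.95/1.550×10^4)
L = 250 in

L_max ≈ 250 in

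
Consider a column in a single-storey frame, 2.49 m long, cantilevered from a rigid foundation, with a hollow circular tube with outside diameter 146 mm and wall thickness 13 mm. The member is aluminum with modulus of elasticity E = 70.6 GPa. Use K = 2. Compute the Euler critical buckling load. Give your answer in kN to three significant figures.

P_cr ≈ 341 kN

Inner diameter d_i = 146 − 2×13 = 120.0 mm
I = π(d_o⁴ − d_i⁴)/64 = π(146⁴ − 120.0⁴)/64 = 1.213×10^7 mm⁴
I = 1.213×10^7 mm⁴ = 1.213×10^-5 m⁴
Effective length L_e = K·L = 2 × 2.49 = 4.980 m
P_cr = π²EI / L_e² = π² × 70.6×10⁹ × 1.213×10^-5 / 4.980² = 3.407×10^5 N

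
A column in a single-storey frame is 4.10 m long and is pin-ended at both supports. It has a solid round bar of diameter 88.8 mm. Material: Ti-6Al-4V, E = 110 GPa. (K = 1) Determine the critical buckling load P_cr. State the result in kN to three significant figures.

I = πd⁴/64 = π×88.8⁴/64 = 3.052×10^6 mm⁴
I = 3.052×10^6 mm⁴ = 3.052×10^-6 m⁴
Effective length L_e = K·L = 1 × 4.10 = 4.100 m
P_cr = π²EI / L_e² = π² × 110×10⁹ × 3.052×10^-6 / 4.100² = 1.971×10^5 N

P_cr ≈ 197 kN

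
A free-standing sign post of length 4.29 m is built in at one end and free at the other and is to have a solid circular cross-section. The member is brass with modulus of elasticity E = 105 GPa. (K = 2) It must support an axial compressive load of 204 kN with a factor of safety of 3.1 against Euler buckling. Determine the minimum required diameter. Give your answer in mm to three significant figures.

d ≈ 174 mm

Required P_cr = n·P = 3.1 × 204 = 632.4 kN
L_e = K·L = 2 × 4.29 = 8.580 m
Required I = P_cr·L_e²/(π²E) = 6.324×10^5 × 8.580² / (π² × 1.05×10^11) = 4.492×10^-5 m⁴
I_req = 4.492×10^7 mm⁴
Solid circle: I = πd⁴/64  ⇒  d = (64I/π)^(1/4) = (64×4.492×10^7/π)^(1/4) = 174 mm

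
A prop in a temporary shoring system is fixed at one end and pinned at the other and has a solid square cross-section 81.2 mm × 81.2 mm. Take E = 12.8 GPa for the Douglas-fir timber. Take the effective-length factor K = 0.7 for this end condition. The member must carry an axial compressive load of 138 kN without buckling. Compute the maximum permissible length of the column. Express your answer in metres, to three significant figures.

I = a⁴/12 = 81.2⁴/12 = 3.623×10^6 mm⁴
I = 3.623×10^-6 m⁴
At the buckling limit P_cr = P = 1.380×10^5 N
From P_cr = π²EI/(K·L)²:  L = (1/K)·√(π²EI/P_cr) = (1/0.7)·√(π²×1.28×10^10×3.623×10^-6/1.380×10^5)
L = 2.60 m

L_max ≈ 2.60 m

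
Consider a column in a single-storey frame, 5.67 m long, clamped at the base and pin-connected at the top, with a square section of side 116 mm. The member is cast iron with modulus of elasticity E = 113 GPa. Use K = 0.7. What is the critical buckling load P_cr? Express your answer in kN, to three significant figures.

I = a⁴/12 = 116⁴/12 = 1.509×10^7 mm⁴
I = 1.509×10^7 mm⁴ = 1.509×10^-5 m⁴
Effective length L_e = K·L = 0.7 × 5.67 = 3.969 m
P_cr = π²EI / L_e² = π² × 113×10⁹ × 1.509×10^-5 / 3.969² = 1.068×10^6 N

P_cr ≈ 1070 kN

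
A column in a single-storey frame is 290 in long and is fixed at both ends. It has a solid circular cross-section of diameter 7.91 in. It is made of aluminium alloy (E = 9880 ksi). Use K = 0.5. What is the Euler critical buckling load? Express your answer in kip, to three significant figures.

I = πd⁴/64 = π×7.91⁴/64 = 192.2 in⁴
Effective length L_e = K·L = 0.5 × 290 = 145.0 in
P_cr = π²EI / L_e² = π² × 9880×10³ × 192.2 / 145.0² = 8.912×10^5 lb

P_cr ≈ 891 kip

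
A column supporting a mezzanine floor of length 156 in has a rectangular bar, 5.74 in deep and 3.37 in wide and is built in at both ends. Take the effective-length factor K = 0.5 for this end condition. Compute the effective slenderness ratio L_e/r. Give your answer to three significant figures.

λ ≈ 80.2

Buckling occurs about the weak axis: I_min = h·b³/12 with b = 3.37 in (the shorter side).
I_min = 5.74×3.37³/12 = 18.31 in⁴
A = 19.34 in²;  r_min = √(I/A) = √(18.31/19.34) = 0.9728 in
L_e = K·L = 0.5 × 156 = 78.00 in
λ = L_e / r_min = 78.000 / 0.9728 = 80.2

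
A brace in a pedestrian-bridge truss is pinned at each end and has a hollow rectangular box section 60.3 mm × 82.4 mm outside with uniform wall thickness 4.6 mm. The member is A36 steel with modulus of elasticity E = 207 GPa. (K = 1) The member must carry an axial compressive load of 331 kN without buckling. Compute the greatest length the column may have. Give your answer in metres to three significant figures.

L_max ≈ 2.07 m

Inner dimensions: h_i = 82.4 − 2×4.6 = 73.20 mm, b_i = 60.3 − 2×4.6 = 51.10 mm
Weak-axis I_min = (h_o·b_o³ − h_i·b_i³)/12 with b_o = 60.3, b_i = 51.10 mm (shorter outer/inner sides).
I_min = (82.4×60.3³ − 73.20×51.10³)/12 = 6.916×10^5 mm⁴
I = 6.916×10^-7 m⁴
At the buckling limit P_cr = P = 3.310×10^5 N
From P_cr = π²EI/(K·L)²:  L = (1/K)·√(π²EI/P_cr) = (1/1)·√(π²×2.07×10^11×6.916×10^-7/3.310×10^5)
L = 2.07 m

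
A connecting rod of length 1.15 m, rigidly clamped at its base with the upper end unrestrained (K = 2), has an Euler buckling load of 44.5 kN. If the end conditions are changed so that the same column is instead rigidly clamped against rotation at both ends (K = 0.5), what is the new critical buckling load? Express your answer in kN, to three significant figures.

P_cr ∝ 1/K², so P_cr,new = P_cr,old × (K_old/K_new)² = 44.5 × (2/0.5)²
= 44.5 × 16.00 = 712 kN

P_cr ≈ 712 kN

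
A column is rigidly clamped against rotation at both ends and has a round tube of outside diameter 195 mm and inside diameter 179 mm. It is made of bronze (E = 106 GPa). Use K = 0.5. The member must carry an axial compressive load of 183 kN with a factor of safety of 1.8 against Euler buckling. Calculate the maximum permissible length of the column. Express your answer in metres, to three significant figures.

L_max ≈ 16.2 m

d_o = 195 mm, d_i = 179 mm
I = π(d_o⁴ − d_i⁴)/64 = π(195⁴ − 179.0⁴)/64 = 2.058×10^7 mm⁴
I = 2.058×10^-5 m⁴
Required critical load P_cr = n·P = 1.8 × 183 = 329.4 kN = 3.294×10^5 N
From P_cr = π²EI/(K·L)²:  L = (1/K)·√(π²EI/P_cr) = (1/0.5)·√(π²×1.06×10^11×2.058×10^-5/3.294×10^5)
L = 16.2 m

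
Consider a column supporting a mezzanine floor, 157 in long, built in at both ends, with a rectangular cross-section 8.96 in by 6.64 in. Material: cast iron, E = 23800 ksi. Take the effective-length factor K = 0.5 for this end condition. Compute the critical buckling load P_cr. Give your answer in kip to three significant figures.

P_cr ≈ 8330 kip

Buckling occurs about the weak axis: I_min = h·b³/12 with b = 6.64 in (the shorter side).
I_min = 8.96×6.64³/12 = 218.6 in⁴
Effective length L_e = K·L = 0.5 × 157 = 78.50 in
P_cr = π²EI / L_e² = π² × 23800×10³ × 218.6 / 78.50² = 8.332×10^6 lb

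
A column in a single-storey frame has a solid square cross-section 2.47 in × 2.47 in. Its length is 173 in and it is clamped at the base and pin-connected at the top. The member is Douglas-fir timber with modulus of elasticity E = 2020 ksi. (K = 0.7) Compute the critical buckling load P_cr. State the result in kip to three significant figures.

P_cr ≈ 4.22 kip

I = a⁴/12 = 2.47⁴/12 = 3.102 in⁴
Effective length L_e = K·L = 0.7 × 173 = 121.1 in
P_cr = π²EI / L_e² = π² × 2020×10³ × 3.102 / 121.1² = 4.217×10^3 lb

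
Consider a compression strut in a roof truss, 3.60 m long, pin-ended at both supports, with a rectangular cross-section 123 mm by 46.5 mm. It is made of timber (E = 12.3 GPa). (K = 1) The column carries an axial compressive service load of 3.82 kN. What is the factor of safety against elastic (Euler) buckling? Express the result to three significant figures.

Buckling occurs about the weak axis: I_min = h·b³/12 with b = 46.5 mm (the shorter side).
I_min = 123×46.5³/12 = 1.031×10^6 mm⁴
I = 1.031×10^6 mm⁴ = 1.031×10^-6 m⁴
Effective length L_e = K·L = 1 × 3.60 = 3.600 m
P_cr = π²EI / L_e² = π² × 12.3×10⁹ × 1.031×10^-6 / 3.600² = 9.653×10^3 N
Factor of safety n = P_cr / P = 9.6535 / 3.82 = 2.53

n ≈ 2.53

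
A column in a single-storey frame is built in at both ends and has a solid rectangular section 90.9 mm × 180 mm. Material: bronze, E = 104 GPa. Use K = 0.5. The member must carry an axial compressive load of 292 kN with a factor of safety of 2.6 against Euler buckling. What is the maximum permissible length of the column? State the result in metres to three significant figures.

L_max ≈ 7.81 m

Buckling occurs about the weak axis: I_min = h·b³/12 with b = 90.9 mm (the shorter side).
I_min = 180×90.9³/12 = 1.127×10^7 mm⁴
I = 1.127×10^-5 m⁴
Required critical load P_cr = n·P = 2.6 × 292 = 759.2 kN = 7.592×10^5 N
From P_cr = π²EI/(K·L)²:  L = (1/K)·√(π²EI/P_cr) = (1/0.5)·√(π²×1.04×10^11×1.127×10^-5/7.592×10^5)
L = 7.81 m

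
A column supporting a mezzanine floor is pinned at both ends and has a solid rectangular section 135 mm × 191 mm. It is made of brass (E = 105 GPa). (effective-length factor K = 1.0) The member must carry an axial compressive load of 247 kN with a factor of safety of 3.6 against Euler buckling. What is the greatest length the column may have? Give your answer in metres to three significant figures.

Buckling occurs about the weak axis: I_min = h·b³/12 with b = 135 mm (the shorter side).
I_min = 191×135³/12 = 3.916×10^7 mm⁴
I = 3.916×10^-5 m⁴
Required critical load P_cr = n·P = 3.6 × 247 = 889.2 kN = 8.892×10^5 N
From P_cr = π²EI/(K·L)²:  L = (1/K)·√(π²EI/P_cr) = (1/1)·√(π²×1.05×10^11×3.916×10^-5/8.892×10^5)
L = 6.76 m

L_max ≈ 6.76 m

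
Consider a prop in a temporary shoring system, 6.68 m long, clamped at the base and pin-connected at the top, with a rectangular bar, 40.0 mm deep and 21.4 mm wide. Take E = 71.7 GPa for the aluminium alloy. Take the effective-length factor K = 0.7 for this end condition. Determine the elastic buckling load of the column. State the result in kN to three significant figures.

Buckling occurs about the weak axis: I_min = h·b³/12 with b = 21.4 mm (the shorter side).
I_min = 40.0×21.4³/12 = 3.267×10^4 mm⁴
I = 3.267×10^4 mm⁴ = 3.267×10^-8 m⁴
Effective length L_e = K·L = 0.7 × 6.68 = 4.676 m
P_cr = π²EI / L_e² = π² × 71.7×10⁹ × 3.267×10^-8 / 4.676² = 1.057×10^3 N

P_cr ≈ 1.06 kN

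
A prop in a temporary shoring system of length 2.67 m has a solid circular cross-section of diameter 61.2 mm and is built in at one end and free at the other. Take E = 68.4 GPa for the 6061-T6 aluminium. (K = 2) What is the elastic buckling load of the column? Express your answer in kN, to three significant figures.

P_cr ≈ 16.3 kN

I = πd⁴/64 = π×61.2⁴/64 = 6.886×10^5 mm⁴
I = 6.886×10^5 mm⁴ = 6.886×10^-7 m⁴
Effective length L_e = K·L = 2 × 2.67 = 5.340 m
P_cr = π²EI / L_e² = π² × 68.4×10⁹ × 6.886×10^-7 / 5.340² = 1.630×10^4 N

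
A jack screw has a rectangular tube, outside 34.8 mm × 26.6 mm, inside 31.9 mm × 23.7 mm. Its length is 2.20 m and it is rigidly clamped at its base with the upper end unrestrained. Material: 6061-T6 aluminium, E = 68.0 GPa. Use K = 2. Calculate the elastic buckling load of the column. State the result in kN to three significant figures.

P_cr ≈ 0.665 kN

Weak-axis I_min = (h_o·b_o³ − h_i·b_i³)/12 with b_o = 26.6, b_i = 23.70 mm (shorter outer/inner sides).
I_min = (34.8×26.6³ − 31.90×23.70³)/12 = 1.919×10^4 mm⁴
I = 1.919×10^4 mm⁴ = 1.919×10^-8 m⁴
Effective length L_e = K·L = 2 × 2.20 = 4.400 m
P_cr = π²EI / L_e² = π² × 68.0×10⁹ × 1.919×10^-8 / 4.400² = 665.4 N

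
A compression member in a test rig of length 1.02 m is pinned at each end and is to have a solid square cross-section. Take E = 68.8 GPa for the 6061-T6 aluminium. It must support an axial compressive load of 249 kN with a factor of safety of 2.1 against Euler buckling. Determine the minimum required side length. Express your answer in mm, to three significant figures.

Required P_cr = n·P = 2.1 × 249 = 522.9 kN
L_e = K·L = 1 × 1.02 = 1.020 m
Required I = P_cr·L_e²/(π²E) = 5.229×10^5 × 1.020² / (π² × 6.88×10^10) = 8.012×10^-7 m⁴
I_req = 8.012×10^5 mm⁴
Solid square: I = a⁴/12  ⇒  a = (12I)^(1/4) = (12×8.012×10^5)^(1/4) = 55.7 mm

a ≈ 55.7 mm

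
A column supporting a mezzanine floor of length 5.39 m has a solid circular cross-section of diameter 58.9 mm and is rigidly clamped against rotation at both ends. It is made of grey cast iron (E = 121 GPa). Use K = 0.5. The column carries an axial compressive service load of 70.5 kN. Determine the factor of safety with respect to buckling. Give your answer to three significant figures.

I = πd⁴/64 = π×58.9⁴/64 = 5.908×10^5 mm⁴
I = 5.908×10^5 mm⁴ = 5.908×10^-7 m⁴
Effective length L_e = K·L = 0.5 × 5.39 = 2.695 m
P_cr = π²EI / L_e² = π² × 121×10⁹ × 5.908×10^-7 / 2.695² = 9.714×10^4 N
Factor of safety n = P_cr / P = 97.140 / 70.5 = 1.38

n ≈ 1.38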